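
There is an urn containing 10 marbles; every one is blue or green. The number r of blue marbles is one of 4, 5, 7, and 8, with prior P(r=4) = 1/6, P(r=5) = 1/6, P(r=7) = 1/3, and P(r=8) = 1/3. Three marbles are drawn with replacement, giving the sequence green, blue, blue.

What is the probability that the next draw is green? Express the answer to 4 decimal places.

0.3366

For each hypothesis, P(data | H) works out to: P(data | r = 4) = (6/10)(4/10)(4/10) = 0.096; P(data | r = 5) = (5/10)(5/10)(5/10) = 0.125; P(data | r = 7) = (3/10)(7/10)(7/10) = 0.147; P(data | r = 8) = (2/10)(8/10)(8/10) = 0.128.
Weighting by the prior gives 1/6 · 0.096 = 0.016, 1/6 · 0.125 = 0.020833, 1/3 · 0.147 = 0.049, 1/3 · 0.128 = 0.042667; with total 0.1285.
Dividing through by the total gives posterior P(r = 4 | data) = 0.12451, P(r = 5 | data) = 0.16213, P(r = 7 | data) = 0.38132, P(r = 8 | data) = 0.33204.
Averaging over the posterior, P(green next | data) = (3/5)(0.12451) + (1/2)(0.16213) + (3/10)(0.38132) + (1/5)(0.33204) = 0.33658.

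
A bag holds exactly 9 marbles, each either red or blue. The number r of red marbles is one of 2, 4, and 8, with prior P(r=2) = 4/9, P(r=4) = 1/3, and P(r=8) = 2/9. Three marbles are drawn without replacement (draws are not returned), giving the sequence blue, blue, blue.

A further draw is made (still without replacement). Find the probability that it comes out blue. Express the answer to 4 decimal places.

The likelihood of the observed sequence under each hypothesis: P(data | r = 2) = (7/9)(6/8)(5/7) = 5/12; P(data | r = 4) = (5/9)(4/8)(3/7) = 5/42; P(data | r = 8) = (1/9)(0/8) = 0.
Multiplying each by its prior: 4/9 · 5/12 = 5/27, 1/3 · 5/42 = 5/126, 2/9 · 0 = 0; summing to 85/378.
The posterior is then P(r = 2 | data) = 14/17, P(r = 4 | data) = 3/17, P(r = 8 | data) = 0.
So P(blue next | data) = Σ P(blue next | H) P(H | data) = (2/3)(14/17) + (1/3)(3/17) = 31/51.

0.6078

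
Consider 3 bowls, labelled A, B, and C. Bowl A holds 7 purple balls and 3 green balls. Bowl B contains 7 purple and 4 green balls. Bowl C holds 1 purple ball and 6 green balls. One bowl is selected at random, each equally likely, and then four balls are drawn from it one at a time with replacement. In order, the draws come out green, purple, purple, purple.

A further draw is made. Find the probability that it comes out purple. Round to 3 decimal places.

0.663

Under each hypothesis, the probability of the observed sequence is: P(data | bowl A) = (3/10)(7/10)(7/10)(7/10) = 0.1029; P(data | bowl B) = (4/11)(7/11)(7/11)(7/11) = 0.093709; P(data | bowl C) = (6/7)(1/7)(1/7)(1/7) = 0.002499.
Weighting by the prior gives 1/3 · 0.1029 = 0.0343, 1/3 · 0.093709 = 0.031236, 1/3 · 0.002499 = 0.00083299; with total 0.066369.
The posterior is then P(bowl A | data) = 0.5168, P(bowl B | data) = 0.47065, P(bowl C | data) = 0.012551.
So P(purple next | data) = Σ P(purple next | H) P(H | data) = (7/10)(0.5168) + (7/11)(0.47065) + (1/7)(0.012551) = 0.66306.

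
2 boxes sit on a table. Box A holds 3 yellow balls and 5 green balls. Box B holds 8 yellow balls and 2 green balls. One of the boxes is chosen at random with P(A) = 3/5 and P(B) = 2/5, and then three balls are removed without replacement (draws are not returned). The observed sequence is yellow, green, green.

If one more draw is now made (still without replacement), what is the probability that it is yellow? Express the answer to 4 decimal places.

Under each hypothesis, the probability of the observed sequence is: P(data | box A) = (3/8)(5/7)(4/6) = 0.17857; P(data | box B) = (8/10)(2/9)(1/8) = 0.022222.
Weighting by the prior gives 3/5 · 0.17857 = 0.10714, 2/5 · 0.022222 = 0.0088889; these sum to 0.11603.
Dividing through by the total gives posterior P(box A | data) = 0.92339, P(box B | data) = 0.076607.
So P(yellow next | data) = Σ P(yellow next | H) P(H | data) = (2/5)(0.92339) + (1)(0.076607) = 0.44596.

0.4460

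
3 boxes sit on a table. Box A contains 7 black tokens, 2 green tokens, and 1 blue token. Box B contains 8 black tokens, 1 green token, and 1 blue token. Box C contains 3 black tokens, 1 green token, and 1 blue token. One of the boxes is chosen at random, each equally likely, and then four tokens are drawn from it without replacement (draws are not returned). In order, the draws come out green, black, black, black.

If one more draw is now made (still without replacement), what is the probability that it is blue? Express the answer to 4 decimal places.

Under each hypothesis, the probability of the observed sequence is: P(data | box A) = (2/10)(7/9)(6/8)(5/7) = 1/12; P(data | box B) = (1/10)(8/9)(7/8)(6/7) = 1/15; P(data | box C) = (1/5)(3/4)(2/3)(1/2) = 1/20.
Multiplying each by its prior: 1/3 · 1/12 = 1/36, 1/3 · 1/15 = 1/45, 1/3 · 1/20 = 1/60; these sum to 1/15.
The posterior is then P(box A | data) = 5/12, P(box B | data) = 1/3, P(box C | data) = 1/4.
Averaging over the posterior, P(blue next | data) = (1/6)(5/12) + (1/6)(1/3) + (1)(1/4) = 3/8.

0.3750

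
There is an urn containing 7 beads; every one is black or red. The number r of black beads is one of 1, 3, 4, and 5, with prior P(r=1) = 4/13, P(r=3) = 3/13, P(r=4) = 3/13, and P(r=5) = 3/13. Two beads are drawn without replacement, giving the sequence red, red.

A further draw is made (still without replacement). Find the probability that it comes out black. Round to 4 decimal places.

0.3667

Compute the likelihood of the observed sequence for each case: P(data | r = 1) = (6/7)(5/6) = 5/7; P(data | r = 3) = (4/7)(3/6) = 2/7; P(data | r = 4) = (3/7)(2/6) = 1/7; P(data | r = 5) = (2/7)(1/6) = 1/21.
Multiplying each by its prior: 4/13 · 5/7 = 20/91, 3/13 · 2/7 = 6/91, 3/13 · 1/7 = 3/91, 3/13 · 1/21 = 1/91; with total 30/91.
The posterior is then P(r = 1 | data) = 2/3, P(r = 3 | data) = 1/5, P(r = 4 | data) = 1/10, P(r = 5 | data) = 1/30.
The predictive probability is P(black next | data) = (1/5)(2/3) + (3/5)(1/5) + (4/5)(1/10) + (1)(1/30) = 11/30.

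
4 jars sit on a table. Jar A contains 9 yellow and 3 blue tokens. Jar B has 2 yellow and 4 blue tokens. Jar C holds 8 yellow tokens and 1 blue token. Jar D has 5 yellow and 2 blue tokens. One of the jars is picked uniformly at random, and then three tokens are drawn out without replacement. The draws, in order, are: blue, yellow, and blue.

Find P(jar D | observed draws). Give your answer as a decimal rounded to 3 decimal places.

Under each hypothesis, the probability of the observed sequence is: P(data | jar A) = (3/12)(9/11)(2/10) = 0.040909; P(data | jar B) = (4/6)(2/5)(3/4) = 0.2; P(data | jar C) = (1/9)(8/8)(0/7) = 0; P(data | jar D) = (2/7)(5/6)(1/5) = 0.047619.
Weighting by the prior gives 1/4 · 0.040909 = 0.010227, 1/4 · 0.2 = 0.05, 1/4 · 0 = 0, 1/4 · 0.047619 = 0.011905; these sum to 0.072132.
Therefore the posterior P(jar D | data) = (0.011905) / (0.072132) = 0.16504.

0.165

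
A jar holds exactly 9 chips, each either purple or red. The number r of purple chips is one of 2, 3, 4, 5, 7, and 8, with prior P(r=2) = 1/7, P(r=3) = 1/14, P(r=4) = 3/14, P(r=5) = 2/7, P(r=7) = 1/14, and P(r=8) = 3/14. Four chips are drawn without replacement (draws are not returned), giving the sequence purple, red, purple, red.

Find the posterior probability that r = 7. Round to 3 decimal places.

The likelihood of the observed sequence under each hypothesis: P(data | r = 2) = (2/9)(7/8)(1/7)(6/6) = 0.027778; P(data | r = 3) = (3/9)(6/8)(2/7)(5/6) = 0.059524; P(data | r = 4) = (4/9)(5/8)(3/7)(4/6) = 0.079365; P(data | r = 5) = (5/9)(4/8)(4/7)(3/6) = 0.079365; P(data | r = 7) = (7/9)(2/8)(6/7)(1/6) = 0.027778; P(data | r = 8) = (8/9)(1/8)(7/7)(0/6) = 0.
Multiplying each by its prior: 1/7 · 0.027778 = 0.0039683, 1/14 · 0.059524 = 0.0042517, 3/14 · 0.079365 = 0.017007, 2/7 · 0.079365 = 0.022676, 1/14 · 0.027778 = 0.0019841, 3/14 · 0 = 0; summing to 0.049887.
Therefore the posterior P(r = 7 | data) = (0.0019841) / (0.049887) = 0.039773.

0.040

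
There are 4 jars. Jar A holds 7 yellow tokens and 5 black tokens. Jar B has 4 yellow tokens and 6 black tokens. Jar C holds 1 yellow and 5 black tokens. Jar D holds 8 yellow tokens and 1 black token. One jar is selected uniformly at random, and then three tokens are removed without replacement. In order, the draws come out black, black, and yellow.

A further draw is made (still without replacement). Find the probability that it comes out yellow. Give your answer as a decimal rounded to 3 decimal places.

0.323

For each hypothesis, P(data | H) works out to: P(data | jar A) = (5/12)(4/11)(7/10) = 7/66; P(data | jar B) = (6/10)(5/9)(4/8) = 1/6; P(data | jar C) = (5/6)(4/5)(1/4) = 1/6; P(data | jar D) = (1/9)(0/8) = 0.
Multiplying each by its prior: 1/4 · 7/66 = 7/264, 1/4 · 1/6 = 1/24, 1/4 · 1/6 = 1/24, 1/4 · 0 = 0; summing to 29/264.
The posterior is then P(jar A | data) = 7/29, P(jar B | data) = 11/29, P(jar C | data) = 11/29, P(jar D | data) = 0.
Averaging over the posterior, P(yellow next | data) = (2/3)(7/29) + (3/7)(11/29) + (0)(11/29) = 197/609.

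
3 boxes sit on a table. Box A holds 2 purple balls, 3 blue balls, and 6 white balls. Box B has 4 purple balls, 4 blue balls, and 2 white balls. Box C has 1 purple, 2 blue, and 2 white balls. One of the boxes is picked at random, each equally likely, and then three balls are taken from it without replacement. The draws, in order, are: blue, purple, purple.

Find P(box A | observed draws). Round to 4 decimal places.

The likelihood of the observed sequence under each hypothesis: P(data | box A) = (3/11)(2/10)(1/9) = 1/165; P(data | box B) = (4/10)(4/9)(3/8) = 1/15; P(data | box C) = (2/5)(1/4)(0/3) = 0.
Weighting by the prior gives 1/3 · 1/165 = 1/495, 1/3 · 1/15 = 1/45, 1/3 · 0 = 0; these sum to 4/165.
Hence P(box A | data) = (1/495) / (4/165) = 1/12.

0.0833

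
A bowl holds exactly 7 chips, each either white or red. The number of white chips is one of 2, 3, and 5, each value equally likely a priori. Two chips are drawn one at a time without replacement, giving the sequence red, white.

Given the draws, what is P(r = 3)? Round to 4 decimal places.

0.3750

For each hypothesis, P(data | H) works out to: P(data | r = 2) = (5/7)(2/6) = 5/21; P(data | r = 3) = (4/7)(3/6) = 2/7; P(data | r = 5) = (2/7)(5/6) = 5/21.
The prior-weighted likelihoods are 1/3 · 5/21 = 5/63, 1/3 · 2/7 = 2/21, 1/3 · 5/21 = 5/63; summing to 16/63.
So P(r = 3 | data) = (2/21) / (16/63) = 3/8.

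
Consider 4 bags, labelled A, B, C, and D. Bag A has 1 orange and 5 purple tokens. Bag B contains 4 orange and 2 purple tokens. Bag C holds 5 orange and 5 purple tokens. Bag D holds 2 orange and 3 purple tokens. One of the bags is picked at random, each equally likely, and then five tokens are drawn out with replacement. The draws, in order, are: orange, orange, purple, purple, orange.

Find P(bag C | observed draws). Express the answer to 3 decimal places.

0.346

The likelihood of the observed sequence under each hypothesis: P(data | bag A) = (1/6)(1/6)(5/6)(5/6)(1/6) = 0.003215; P(data | bag B) = (4/6)(4/6)(2/6)(2/6)(4/6) = 0.032922; P(data | bag C) = (5/10)(5/10)(5/10)(5/10)(5/10) = 0.03125; P(data | bag D) = (2/5)(2/5)(3/5)(3/5)(2/5) = 0.02304.
Multiplying each by its prior: 1/4 · 0.003215 = 0.00080376, 1/4 · 0.032922 = 0.0082305, 1/4 · 0.03125 = 0.0078125, 1/4 · 0.02304 = 0.00576; with total 0.022607.
Hence P(bag C | data) = (0.0078125) / (0.022607) = 0.34558.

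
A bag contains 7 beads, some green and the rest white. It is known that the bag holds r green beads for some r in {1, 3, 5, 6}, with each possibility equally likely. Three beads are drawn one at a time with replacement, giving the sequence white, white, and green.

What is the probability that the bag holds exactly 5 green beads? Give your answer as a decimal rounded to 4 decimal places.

0.1818

For each hypothesis, P(data | H) works out to: P(data | r = 1) = (6/7)(6/7)(1/7) = 36/343; P(data | r = 3) = (4/7)(4/7)(3/7) = 48/343; P(data | r = 5) = (2/7)(2/7)(5/7) = 20/343; P(data | r = 6) = (1/7)(1/7)(6/7) = 6/343.
The prior-weighted likelihoods are 1/4 · 36/343 = 9/343, 1/4 · 48/343 = 12/343, 1/4 · 20/343 = 5/343, 1/4 · 6/343 = 3/686; these sum to 55/686.
Therefore the posterior P(r = 5 | data) = (5/343) / (55/686) = 2/11.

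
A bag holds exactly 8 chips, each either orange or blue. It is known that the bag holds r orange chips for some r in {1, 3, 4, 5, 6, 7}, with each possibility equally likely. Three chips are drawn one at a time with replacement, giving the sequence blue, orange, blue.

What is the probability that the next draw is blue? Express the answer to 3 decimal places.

Compute the likelihood of the observed sequence for each case: P(data | r = 1) = (7/8)(1/8)(7/8) = 0.095703; P(data | r = 3) = (5/8)(3/8)(5/8) = 0.14648; P(data | r = 4) = (4/8)(4/8)(4/8) = 0.125; P(data | r = 5) = (3/8)(5/8)(3/8) = 0.087891; P(data | r = 6) = (2/8)(6/8)(2/8) = 0.046875; P(data | r = 7) = (1/8)(7/8)(1/8) = 0.013672.
The prior-weighted likelihoods are 1/6 · 0.095703 = 0.015951, 1/6 · 0.14648 = 0.024414, 1/6 · 0.125 = 0.020833, 1/6 · 0.087891 = 0.014648, 1/6 · 0.046875 = 0.0078125, 1/6 · 0.013672 = 0.0022786; these sum to 0.085938.
Dividing through by the total gives posterior P(r = 1 | data) = 0.18561, P(r = 3 | data) = 0.28409, P(r = 4 | data) = 0.24242, P(r = 5 | data) = 0.17045, P(r = 6 | data) = 0.090909, P(r = 7 | data) = 0.026515.
Averaging over the posterior, P(blue next | data) = (7/8)(0.18561) + (5/8)(0.28409) + (1/2)(0.24242) + (3/8)(0.17045) + (1/4)(0.090909) + (1/8)(0.026515) = 0.55114.

0.551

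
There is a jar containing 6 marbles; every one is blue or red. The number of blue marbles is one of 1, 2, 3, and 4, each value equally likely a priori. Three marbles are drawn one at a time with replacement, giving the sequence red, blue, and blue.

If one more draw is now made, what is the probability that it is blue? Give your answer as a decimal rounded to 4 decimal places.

For each hypothesis, P(data | H) works out to: P(data | r = 1) = (5/6)(1/6)(1/6) = 5/216; P(data | r = 2) = (4/6)(2/6)(2/6) = 2/27; P(data | r = 3) = (3/6)(3/6)(3/6) = 1/8; P(data | r = 4) = (2/6)(4/6)(4/6) = 4/27.
The prior-weighted likelihoods are 1/4 · 5/216 = 5/864, 1/4 · 2/27 = 1/54, 1/4 · 1/8 = 1/32, 1/4 · 4/27 = 1/27; summing to 5/54.
The posterior is then P(r = 1 | data) = 1/16, P(r = 2 | data) = 1/5, P(r = 3 | data) = 27/80, P(r = 4 | data) = 2/5.
Averaging over the posterior, P(blue next | data) = (1/6)(1/16) + (1/3)(1/5) + (1/2)(27/80) + (2/3)(2/5) = 41/80.

0.5125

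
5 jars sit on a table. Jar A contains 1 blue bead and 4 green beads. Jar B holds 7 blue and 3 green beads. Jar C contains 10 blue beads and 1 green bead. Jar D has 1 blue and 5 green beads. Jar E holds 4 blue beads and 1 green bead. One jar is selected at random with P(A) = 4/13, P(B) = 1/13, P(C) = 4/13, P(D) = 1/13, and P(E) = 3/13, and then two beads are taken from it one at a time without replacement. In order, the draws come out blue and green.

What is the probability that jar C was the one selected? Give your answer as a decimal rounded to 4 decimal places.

The likelihood of the observed sequence under each hypothesis: P(data | jar A) = (1/5)(4/4) = 1/5; P(data | jar B) = (7/10)(3/9) = 7/30; P(data | jar C) = (10/11)(1/10) = 1/11; P(data | jar D) = (1/6)(5/5) = 1/6; P(data | jar E) = (4/5)(1/4) = 1/5.
Weighting by the prior gives 4/13 · 1/5 = 4/65, 1/13 · 7/30 = 7/390, 4/13 · 1/11 = 4/143, 1/13 · 1/6 = 1/78, 3/13 · 1/5 = 3/65; summing to 119/715.
Hence P(jar C | data) = (4/143) / (119/715) = 20/119.

0.1681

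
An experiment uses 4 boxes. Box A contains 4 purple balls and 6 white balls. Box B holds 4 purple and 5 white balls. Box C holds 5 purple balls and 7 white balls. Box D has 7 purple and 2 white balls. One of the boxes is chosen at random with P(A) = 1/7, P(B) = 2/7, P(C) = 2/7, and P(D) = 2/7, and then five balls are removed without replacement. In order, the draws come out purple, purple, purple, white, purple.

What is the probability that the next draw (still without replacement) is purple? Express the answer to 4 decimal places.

0.6494

Compute the likelihood of the observed sequence for each case: P(data | box A) = (4/10)(3/9)(2/8)(6/7)(1/6) = 0.0047619; P(data | box B) = (4/9)(3/8)(2/7)(5/6)(1/5) = 0.0079365; P(data | box C) = (5/12)(4/11)(3/10)(7/9)(2/8) = 0.0088384; P(data | box D) = (7/9)(6/8)(5/7)(2/6)(4/5) = 0.11111.
The prior-weighted likelihoods are 1/7 · 0.0047619 = 0.00068027, 2/7 · 0.0079365 = 0.0022676, 2/7 · 0.0088384 = 0.0025253, 2/7 · 0.11111 = 0.031746; summing to 0.037219.
Normalising, the posterior is P(box A | data) = 0.018277, P(box B | data) = 0.060925, P(box C | data) = 0.067848, P(box D | data) = 0.85295.
The predictive probability is P(purple next | data) = (0)(0.018277) + (0)(0.060925) + (1/7)(0.067848) + (3/4)(0.85295) = 0.6494.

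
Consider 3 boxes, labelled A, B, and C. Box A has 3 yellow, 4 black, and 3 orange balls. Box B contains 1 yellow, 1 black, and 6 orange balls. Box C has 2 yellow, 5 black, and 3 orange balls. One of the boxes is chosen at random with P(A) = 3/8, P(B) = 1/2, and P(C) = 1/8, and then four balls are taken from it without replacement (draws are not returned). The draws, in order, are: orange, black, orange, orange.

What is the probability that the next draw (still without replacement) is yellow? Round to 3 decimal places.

0.263

For each hypothesis, P(data | H) works out to: P(data | box A) = (3/10)(4/9)(2/8)(1/7) = 0.0047619; P(data | box B) = (6/8)(1/7)(5/6)(4/5) = 0.071429; P(data | box C) = (3/10)(5/9)(2/8)(1/7) = 0.0059524.
Multiplying each by its prior: 3/8 · 0.0047619 = 0.0017857, 1/2 · 0.071429 = 0.035714, 1/8 · 0.0059524 = 0.00074405; these sum to 0.038244.
Normalising, the posterior is P(box A | data) = 0.046693, P(box B | data) = 0.93385, P(box C | data) = 0.019455.
The predictive probability is P(yellow next | data) = (1/2)(0.046693) + (1/4)(0.93385) + (1/3)(0.019455) = 0.26329.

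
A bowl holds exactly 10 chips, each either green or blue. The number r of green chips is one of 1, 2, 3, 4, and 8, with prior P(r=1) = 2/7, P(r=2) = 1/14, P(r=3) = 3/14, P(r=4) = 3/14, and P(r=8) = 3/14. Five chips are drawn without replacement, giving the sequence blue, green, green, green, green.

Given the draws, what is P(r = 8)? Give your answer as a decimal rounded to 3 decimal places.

0.959

Compute the likelihood of the observed sequence for each case: P(data | r = 1) = (9/10)(1/9)(0/8) = 0; P(data | r = 2) = (8/10)(2/9)(1/8)(0/7) = 0; P(data | r = 3) = (7/10)(3/9)(2/8)(1/7)(0/6) = 0; P(data | r = 4) = (6/10)(4/9)(3/8)(2/7)(1/6) = 0.0047619; P(data | r = 8) = (2/10)(8/9)(7/8)(6/7)(5/6) = 0.11111.
Weighting by the prior gives 2/7 · 0 = 0, 1/14 · 0 = 0, 3/14 · 0 = 0, 3/14 · 0.0047619 = 0.0010204, 3/14 · 0.11111 = 0.02381; these sum to 0.02483.
So P(r = 8 | data) = (0.02381) / (0.02483) = 0.9589.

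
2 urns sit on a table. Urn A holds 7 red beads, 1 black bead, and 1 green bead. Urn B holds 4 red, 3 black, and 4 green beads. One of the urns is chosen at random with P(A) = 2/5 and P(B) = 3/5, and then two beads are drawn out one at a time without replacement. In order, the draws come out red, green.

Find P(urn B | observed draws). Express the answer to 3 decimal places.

Compute the likelihood of the observed sequence for each case: P(data | urn A) = (7/9)(1/8) = 0.097222; P(data | urn B) = (4/11)(4/10) = 0.14545.
Weighting by the prior gives 2/5 · 0.097222 = 0.038889, 3/5 · 0.14545 = 0.087273; summing to 0.12616.
Hence P(urn B | data) = (0.087273) / (0.12616) = 0.69175.

0.692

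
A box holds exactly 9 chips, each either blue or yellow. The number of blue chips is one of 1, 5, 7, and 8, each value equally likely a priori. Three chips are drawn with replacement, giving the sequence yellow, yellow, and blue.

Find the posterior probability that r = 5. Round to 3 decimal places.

Under each hypothesis, the probability of the observed sequence is: P(data | r = 1) = (8/9)(8/9)(1/9) = 64/729; P(data | r = 5) = (4/9)(4/9)(5/9) = 80/729; P(data | r = 7) = (2/9)(2/9)(7/9) = 28/729; P(data | r = 8) = (1/9)(1/9)(8/9) = 8/729.
Weighting by the prior gives 1/4 · 64/729 = 16/729, 1/4 · 80/729 = 20/729, 1/4 · 28/729 = 7/729, 1/4 · 8/729 = 2/729; summing to 5/81.
So P(r = 5 | data) = (20/729) / (5/81) = 4/9.

0.444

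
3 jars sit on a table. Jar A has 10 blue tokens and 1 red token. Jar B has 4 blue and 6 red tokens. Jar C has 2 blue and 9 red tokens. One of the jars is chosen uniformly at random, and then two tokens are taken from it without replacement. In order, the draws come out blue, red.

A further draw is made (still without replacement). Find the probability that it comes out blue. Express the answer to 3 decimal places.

For each hypothesis, P(data | H) works out to: P(data | jar A) = (10/11)(1/10) = 1/11; P(data | jar B) = (4/10)(6/9) = 4/15; P(data | jar C) = (2/11)(9/10) = 9/55.
Multiplying each by its prior: 1/3 · 1/11 = 1/33, 1/3 · 4/15 = 4/45, 1/3 · 9/55 = 3/55; these sum to 86/495.
Dividing through by the total gives posterior P(jar A | data) = 15/86, P(jar B | data) = 22/43, P(jar C | data) = 27/86.
The predictive probability is P(blue next | data) = (1)(15/86) + (3/8)(22/43) + (1/9)(27/86) = 69/172.

0.401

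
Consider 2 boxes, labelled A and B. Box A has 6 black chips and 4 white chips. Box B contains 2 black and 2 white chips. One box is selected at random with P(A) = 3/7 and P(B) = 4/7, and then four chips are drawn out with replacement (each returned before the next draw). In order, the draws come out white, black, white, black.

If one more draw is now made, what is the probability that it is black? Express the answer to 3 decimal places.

0.541

Under each hypothesis, the probability of the observed sequence is: P(data | box A) = (4/10)(6/10)(4/10)(6/10) = 0.0576; P(data | box B) = (2/4)(2/4)(2/4)(2/4) = 0.0625.
Weighting by the prior gives 3/7 · 0.0576 = 0.024686, 4/7 · 0.0625 = 0.035714; with total 0.0604.
Normalising, the posterior is P(box A | data) = 0.4087, P(box B | data) = 0.5913.
So P(black next | data) = Σ P(black next | H) P(H | data) = (3/5)(0.4087) + (1/2)(0.5913) = 0.54087.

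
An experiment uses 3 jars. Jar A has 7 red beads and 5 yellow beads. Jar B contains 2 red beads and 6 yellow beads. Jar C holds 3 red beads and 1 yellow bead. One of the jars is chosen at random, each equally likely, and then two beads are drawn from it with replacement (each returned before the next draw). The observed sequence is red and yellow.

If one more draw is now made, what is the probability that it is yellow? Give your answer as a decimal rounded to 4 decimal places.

Under each hypothesis, the probability of the observed sequence is: P(data | jar A) = (7/12)(5/12) = 35/144; P(data | jar B) = (2/8)(6/8) = 3/16; P(data | jar C) = (3/4)(1/4) = 3/16.
Weighting by the prior gives 1/3 · 35/144 = 35/432, 1/3 · 3/16 = 1/16, 1/3 · 3/16 = 1/16; summing to 89/432.
Normalising, the posterior is P(jar A | data) = 0.39326, P(jar B | data) = 0.30337, P(jar C | data) = 0.30337.
Averaging over the posterior, P(yellow next | data) = (5/12)(0.39326) + (3/4)(0.30337) + (1/4)(0.30337) = 0.46723.

0.4672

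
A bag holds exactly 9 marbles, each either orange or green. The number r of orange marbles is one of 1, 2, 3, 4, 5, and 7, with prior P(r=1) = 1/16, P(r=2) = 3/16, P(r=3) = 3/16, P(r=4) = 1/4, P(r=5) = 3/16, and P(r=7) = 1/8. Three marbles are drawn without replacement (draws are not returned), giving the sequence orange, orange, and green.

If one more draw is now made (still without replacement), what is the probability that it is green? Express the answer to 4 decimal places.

The likelihood of the observed sequence under each hypothesis: P(data | r = 1) = (1/9)(0/8) = 0; P(data | r = 2) = (2/9)(1/8)(7/7) = 1/36; P(data | r = 3) = (3/9)(2/8)(6/7) = 1/14; P(data | r = 4) = (4/9)(3/8)(5/7) = 5/42; P(data | r = 5) = (5/9)(4/8)(4/7) = 10/63; P(data | r = 7) = (7/9)(6/8)(2/7) = 1/6.
Multiplying each by its prior: 1/16 · 0 = 0, 3/16 · 1/36 = 1/192, 3/16 · 1/14 = 3/224, 1/4 · 5/42 = 5/168, 3/16 · 10/63 = 5/168, 1/8 · 1/6 = 1/48; these sum to 19/192.
Normalising, the posterior is P(r = 1 | data) = 0, P(r = 2 | data) = 1/19, P(r = 3 | data) = 18/133, P(r = 4 | data) = 40/133, P(r = 5 | data) = 40/133, P(r = 7 | data) = 4/19.
So P(green next | data) = Σ P(green next | H) P(H | data) = (1)(1/19) + (5/6)(18/133) + (2/3)(40/133) + (1/2)(40/133) + (1/6)(4/19) = 220/399.

0.5514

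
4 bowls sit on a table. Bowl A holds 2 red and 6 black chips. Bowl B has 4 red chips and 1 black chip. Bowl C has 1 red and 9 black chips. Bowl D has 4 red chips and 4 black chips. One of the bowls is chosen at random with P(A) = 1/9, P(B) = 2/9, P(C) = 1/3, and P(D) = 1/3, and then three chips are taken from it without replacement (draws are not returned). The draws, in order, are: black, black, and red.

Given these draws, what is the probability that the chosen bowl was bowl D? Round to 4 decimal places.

0.4724

For each hypothesis, P(data | H) works out to: P(data | bowl A) = (6/8)(5/7)(2/6) = 0.17857; P(data | bowl B) = (1/5)(0/4) = 0; P(data | bowl C) = (9/10)(8/9)(1/8) = 0.1; P(data | bowl D) = (4/8)(3/7)(4/6) = 0.14286.
The prior-weighted likelihoods are 1/9 · 0.17857 = 0.019841, 2/9 · 0 = 0, 1/3 · 0.1 = 0.033333, 1/3 · 0.14286 = 0.047619; these sum to 0.10079.
Hence P(bowl D | data) = (0.047619) / (0.10079) = 0.47244.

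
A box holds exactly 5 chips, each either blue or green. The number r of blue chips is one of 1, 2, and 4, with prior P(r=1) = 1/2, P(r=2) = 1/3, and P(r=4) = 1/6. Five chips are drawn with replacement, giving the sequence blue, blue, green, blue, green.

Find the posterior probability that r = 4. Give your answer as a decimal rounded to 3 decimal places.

The likelihood of the observed sequence under each hypothesis: P(data | r = 1) = (1/5)(1/5)(4/5)(1/5)(4/5) = 0.00512; P(data | r = 2) = (2/5)(2/5)(3/5)(2/5)(3/5) = 0.02304; P(data | r = 4) = (4/5)(4/5)(1/5)(4/5)(1/5) = 0.02048.
The prior-weighted likelihoods are 1/2 · 0.00512 = 0.00256, 1/3 · 0.02304 = 0.00768, 1/6 · 0.02048 = 0.0034133; these sum to 0.013653.
Therefore the posterior P(r = 4 | data) = (0.0034133) / (0.013653) = 0.25.

0.250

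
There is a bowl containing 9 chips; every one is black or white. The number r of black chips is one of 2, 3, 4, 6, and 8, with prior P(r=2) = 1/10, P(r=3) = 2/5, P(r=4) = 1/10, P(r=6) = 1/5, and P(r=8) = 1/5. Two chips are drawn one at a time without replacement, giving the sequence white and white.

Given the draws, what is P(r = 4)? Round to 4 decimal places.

0.1031

The likelihood of the observed sequence under each hypothesis: P(data | r = 2) = (7/9)(6/8) = 7/12; P(data | r = 3) = (6/9)(5/8) = 5/12; P(data | r = 4) = (5/9)(4/8) = 5/18; P(data | r = 6) = (3/9)(2/8) = 1/12; P(data | r = 8) = (1/9)(0/8) = 0.
Multiplying each by its prior: 1/10 · 7/12 = 7/120, 2/5 · 5/12 = 1/6, 1/10 · 5/18 = 1/36, 1/5 · 1/12 = 1/60, 1/5 · 0 = 0; these sum to 97/360.
Hence P(r = 4 | data) = (1/36) / (97/360) = 10/97.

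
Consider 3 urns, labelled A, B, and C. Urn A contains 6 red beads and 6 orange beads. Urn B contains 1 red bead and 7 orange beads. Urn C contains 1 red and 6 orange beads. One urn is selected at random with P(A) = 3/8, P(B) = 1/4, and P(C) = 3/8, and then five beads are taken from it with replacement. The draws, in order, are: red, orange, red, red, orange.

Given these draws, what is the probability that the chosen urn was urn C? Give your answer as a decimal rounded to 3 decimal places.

Under each hypothesis, the probability of the observed sequence is: P(data | urn A) = (6/12)(6/12)(6/12)(6/12)(6/12) = 0.03125; P(data | urn B) = (1/8)(7/8)(1/8)(1/8)(7/8) = 0.0014954; P(data | urn C) = (1/7)(6/7)(1/7)(1/7)(6/7) = 0.002142.
The prior-weighted likelihoods are 3/8 · 0.03125 = 0.011719, 1/4 · 0.0014954 = 0.00037384, 3/8 · 0.002142 = 0.00080324; summing to 0.012896.
So P(urn C | data) = (0.00080324) / (0.012896) = 0.062287.

0.062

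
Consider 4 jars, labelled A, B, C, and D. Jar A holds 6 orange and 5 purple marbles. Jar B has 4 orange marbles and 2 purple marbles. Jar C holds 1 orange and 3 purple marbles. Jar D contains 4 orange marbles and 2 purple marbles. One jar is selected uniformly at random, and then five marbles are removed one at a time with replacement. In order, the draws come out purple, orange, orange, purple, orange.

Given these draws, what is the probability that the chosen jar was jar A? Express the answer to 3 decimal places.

Compute the likelihood of the observed sequence for each case: P(data | jar A) = (5/11)(6/11)(6/11)(5/11)(6/11) = 0.03353; P(data | jar B) = (2/6)(4/6)(4/6)(2/6)(4/6) = 0.032922; P(data | jar C) = (3/4)(1/4)(1/4)(3/4)(1/4) = 0.0087891; P(data | jar D) = (2/6)(4/6)(4/6)(2/6)(4/6) = 0.032922.
Multiplying each by its prior: 1/4 · 0.03353 = 0.0083824, 1/4 · 0.032922 = 0.0082305, 1/4 · 0.0087891 = 0.0021973, 1/4 · 0.032922 = 0.0082305; these sum to 0.027041.
Hence P(jar A | data) = (0.0083824) / (0.027041) = 0.30999.

0.310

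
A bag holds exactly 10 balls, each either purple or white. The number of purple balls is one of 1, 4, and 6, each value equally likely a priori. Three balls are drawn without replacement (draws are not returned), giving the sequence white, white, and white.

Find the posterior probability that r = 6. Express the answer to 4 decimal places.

For each hypothesis, P(data | H) works out to: P(data | r = 1) = (9/10)(8/9)(7/8) = 7/10; P(data | r = 4) = (6/10)(5/9)(4/8) = 1/6; P(data | r = 6) = (4/10)(3/9)(2/8) = 1/30.
Weighting by the prior gives 1/3 · 7/10 = 7/30, 1/3 · 1/6 = 1/18, 1/3 · 1/30 = 1/90; summing to 3/10.
So P(r = 6 | data) = (1/90) / (3/10) = 1/27.

0.0370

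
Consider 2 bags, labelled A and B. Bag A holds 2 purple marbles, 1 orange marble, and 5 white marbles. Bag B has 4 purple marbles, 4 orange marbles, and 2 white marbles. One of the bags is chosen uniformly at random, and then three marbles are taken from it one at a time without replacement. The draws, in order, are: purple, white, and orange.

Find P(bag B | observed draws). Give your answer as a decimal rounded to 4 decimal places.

Under each hypothesis, the probability of the observed sequence is: P(data | bag A) = (2/8)(5/7)(1/6) = 0.029762; P(data | bag B) = (4/10)(2/9)(4/8) = 0.044444.
The prior-weighted likelihoods are 1/2 · 0.029762 = 0.014881, 1/2 · 0.044444 = 0.022222; summing to 0.037103.
So P(bag B | data) = (0.022222) / (0.037103) = 0.59893.

0.5989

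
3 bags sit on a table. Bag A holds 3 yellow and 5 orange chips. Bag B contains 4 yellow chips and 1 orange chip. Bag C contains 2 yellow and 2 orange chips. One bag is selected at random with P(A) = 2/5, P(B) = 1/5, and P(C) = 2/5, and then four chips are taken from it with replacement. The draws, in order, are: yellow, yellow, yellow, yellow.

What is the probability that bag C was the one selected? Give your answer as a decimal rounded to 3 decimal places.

0.218

Compute the likelihood of the observed sequence for each case: P(data | bag A) = (3/8)(3/8)(3/8)(3/8) = 0.019775; P(data | bag B) = (4/5)(4/5)(4/5)(4/5) = 0.4096; P(data | bag C) = (2/4)(2/4)(2/4)(2/4) = 0.0625.
The prior-weighted likelihoods are 2/5 · 0.019775 = 0.0079102, 1/5 · 0.4096 = 0.08192, 2/5 · 0.0625 = 0.025; with total 0.11483.
By Bayes' rule, P(bag C | data) = (0.025) / (0.11483) = 0.21771.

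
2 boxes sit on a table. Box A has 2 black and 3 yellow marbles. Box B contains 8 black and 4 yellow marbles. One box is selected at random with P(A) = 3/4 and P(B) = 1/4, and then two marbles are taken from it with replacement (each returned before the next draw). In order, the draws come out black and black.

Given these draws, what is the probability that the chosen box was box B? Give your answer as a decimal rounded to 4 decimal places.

For each hypothesis, P(data | H) works out to: P(data | box A) = (2/5)(2/5) = 4/25; P(data | box B) = (8/12)(8/12) = 4/9.
Weighting by the prior gives 3/4 · 4/25 = 3/25, 1/4 · 4/9 = 1/9; summing to 52/225.
By Bayes' rule, P(box B | data) = (1/9) / (52/225) = 25/52.

0.4808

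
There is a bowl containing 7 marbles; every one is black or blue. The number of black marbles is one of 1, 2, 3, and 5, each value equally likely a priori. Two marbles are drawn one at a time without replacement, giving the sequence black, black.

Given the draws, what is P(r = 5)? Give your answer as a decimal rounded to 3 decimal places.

The likelihood of the observed sequence under each hypothesis: P(data | r = 1) = (1/7)(0/6) = 0; P(data | r = 2) = (2/7)(1/6) = 1/21; P(data | r = 3) = (3/7)(2/6) = 1/7; P(data | r = 5) = (5/7)(4/6) = 10/21.
Multiplying each by its prior: 1/4 · 0 = 0, 1/4 · 1/21 = 1/84, 1/4 · 1/7 = 1/28, 1/4 · 10/21 = 5/42; these sum to 1/6.
Hence P(r = 5 | data) = (5/42) / (1/6) = 5/7.

0.714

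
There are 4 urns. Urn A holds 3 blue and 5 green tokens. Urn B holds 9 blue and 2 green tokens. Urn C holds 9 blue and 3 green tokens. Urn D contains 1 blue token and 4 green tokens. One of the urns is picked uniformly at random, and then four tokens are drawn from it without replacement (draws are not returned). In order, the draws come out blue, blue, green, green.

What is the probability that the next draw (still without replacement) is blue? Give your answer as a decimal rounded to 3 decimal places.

0.539

For each hypothesis, P(data | H) works out to: P(data | urn A) = (3/8)(2/7)(5/6)(4/5) = 0.071429; P(data | urn B) = (9/11)(8/10)(2/9)(1/8) = 0.018182; P(data | urn C) = (9/12)(8/11)(3/10)(2/9) = 0.036364; P(data | urn D) = (1/5)(0/4) = 0.
Multiplying each by its prior: 1/4 · 0.071429 = 0.017857, 1/4 · 0.018182 = 0.0045455, 1/4 · 0.036364 = 0.0090909, 1/4 · 0 = 0; these sum to 0.031494.
Normalising, the posterior is P(urn A | data) = 0.56701, P(urn B | data) = 0.14433, P(urn C | data) = 0.28866, P(urn D | data) = 0.
The predictive probability is P(blue next | data) = (1/4)(0.56701) + (1)(0.14433) + (7/8)(0.28866) = 0.53866.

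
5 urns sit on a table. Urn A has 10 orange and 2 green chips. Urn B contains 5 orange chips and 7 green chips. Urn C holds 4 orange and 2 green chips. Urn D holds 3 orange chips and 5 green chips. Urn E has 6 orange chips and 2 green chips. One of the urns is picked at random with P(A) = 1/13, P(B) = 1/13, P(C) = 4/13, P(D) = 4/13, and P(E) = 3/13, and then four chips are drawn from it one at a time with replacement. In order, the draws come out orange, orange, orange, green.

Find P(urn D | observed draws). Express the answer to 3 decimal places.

0.134

For each hypothesis, P(data | H) works out to: P(data | urn A) = (10/12)(10/12)(10/12)(2/12) = 0.096451; P(data | urn B) = (5/12)(5/12)(5/12)(7/12) = 0.042197; P(data | urn C) = (4/6)(4/6)(4/6)(2/6) = 0.098765; P(data | urn D) = (3/8)(3/8)(3/8)(5/8) = 0.032959; P(data | urn E) = (6/8)(6/8)(6/8)(2/8) = 0.10547.
The prior-weighted likelihoods are 1/13 · 0.096451 = 0.0074193, 1/13 · 0.042197 = 0.0032459, 4/13 · 0.098765 = 0.030389, 4/13 · 0.032959 = 0.010141, 3/13 · 0.10547 = 0.024339; with total 0.075535.
Therefore the posterior P(urn D | data) = (0.010141) / (0.075535) = 0.13426.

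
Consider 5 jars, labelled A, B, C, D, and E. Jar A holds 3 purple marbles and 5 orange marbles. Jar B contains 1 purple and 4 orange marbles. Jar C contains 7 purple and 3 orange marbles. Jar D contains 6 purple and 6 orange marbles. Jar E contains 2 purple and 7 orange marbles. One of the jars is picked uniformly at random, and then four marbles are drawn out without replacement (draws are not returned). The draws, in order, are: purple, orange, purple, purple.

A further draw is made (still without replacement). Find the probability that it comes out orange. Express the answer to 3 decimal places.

0.479

The likelihood of the observed sequence under each hypothesis: P(data | jar A) = (3/8)(5/7)(2/6)(1/5) = 0.017857; P(data | jar B) = (1/5)(4/4)(0/3) = 0; P(data | jar C) = (7/10)(3/9)(6/8)(5/7) = 0.125; P(data | jar D) = (6/12)(6/11)(5/10)(4/9) = 0.060606; P(data | jar E) = (2/9)(7/8)(1/7)(0/6) = 0.
Multiplying each by its prior: 1/5 · 0.017857 = 0.0035714, 1/5 · 0 = 0, 1/5 · 0.125 = 0.025, 1/5 · 0.060606 = 0.012121, 1/5 · 0 = 0; summing to 0.040693.
Dividing through by the total gives posterior P(jar A | data) = 0.087766, P(jar B | data) = 0, P(jar C | data) = 0.61436, P(jar D | data) = 0.29787, P(jar E | data) = 0.
Averaging over the posterior, P(orange next | data) = (1)(0.087766) + (1/3)(0.61436) + (5/8)(0.29787) = 0.47872.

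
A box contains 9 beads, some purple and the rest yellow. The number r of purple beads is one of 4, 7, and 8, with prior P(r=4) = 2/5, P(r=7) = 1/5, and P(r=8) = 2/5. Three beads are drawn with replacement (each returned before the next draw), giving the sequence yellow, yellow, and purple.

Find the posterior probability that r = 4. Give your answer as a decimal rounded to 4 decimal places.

0.8197

Under each hypothesis, the probability of the observed sequence is: P(data | r = 4) = (5/9)(5/9)(4/9) = 0.13717; P(data | r = 7) = (2/9)(2/9)(7/9) = 0.038409; P(data | r = 8) = (1/9)(1/9)(8/9) = 0.010974.
The prior-weighted likelihoods are 2/5 · 0.13717 = 0.05487, 1/5 · 0.038409 = 0.0076818, 2/5 · 0.010974 = 0.0043896; summing to 0.066941.
By Bayes' rule, P(r = 4 | data) = (0.05487) / (0.066941) = 0.81967.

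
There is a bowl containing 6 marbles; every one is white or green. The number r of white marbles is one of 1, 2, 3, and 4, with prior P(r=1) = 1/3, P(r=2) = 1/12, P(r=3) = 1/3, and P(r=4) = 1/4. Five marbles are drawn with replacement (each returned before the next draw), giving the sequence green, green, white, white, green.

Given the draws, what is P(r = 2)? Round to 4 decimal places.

The likelihood of the observed sequence under each hypothesis: P(data | r = 1) = (5/6)(5/6)(1/6)(1/6)(5/6) = 0.016075; P(data | r = 2) = (4/6)(4/6)(2/6)(2/6)(4/6) = 0.032922; P(data | r = 3) = (3/6)(3/6)(3/6)(3/6)(3/6) = 0.03125; P(data | r = 4) = (2/6)(2/6)(4/6)(4/6)(2/6) = 0.016461.
Multiplying each by its prior: 1/3 · 0.016075 = 0.0053584, 1/12 · 0.032922 = 0.0027435, 1/3 · 0.03125 = 0.010417, 1/4 · 0.016461 = 0.0041152; these sum to 0.022634.
So P(r = 2 | data) = (0.0027435) / (0.022634) = 0.12121.

0.1212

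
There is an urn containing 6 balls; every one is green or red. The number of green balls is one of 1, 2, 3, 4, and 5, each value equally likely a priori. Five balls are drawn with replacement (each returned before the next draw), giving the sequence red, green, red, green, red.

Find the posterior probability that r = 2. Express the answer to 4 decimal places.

0.3295

The likelihood of the observed sequence under each hypothesis: P(data | r = 1) = (5/6)(1/6)(5/6)(1/6)(5/6) = 0.016075; P(data | r = 2) = (4/6)(2/6)(4/6)(2/6)(4/6) = 0.032922; P(data | r = 3) = (3/6)(3/6)(3/6)(3/6)(3/6) = 0.03125; P(data | r = 4) = (2/6)(4/6)(2/6)(4/6)(2/6) = 0.016461; P(data | r = 5) = (1/6)(5/6)(1/6)(5/6)(1/6) = 0.003215.
Multiplying each by its prior: 1/5 · 0.016075 = 0.003215, 1/5 · 0.032922 = 0.0065844, 1/5 · 0.03125 = 0.00625, 1/5 · 0.016461 = 0.0032922, 1/5 · 0.003215 = 0.000643; summing to 0.019985.
By Bayes' rule, P(r = 2 | data) = (0.0065844) / (0.019985) = 0.32947.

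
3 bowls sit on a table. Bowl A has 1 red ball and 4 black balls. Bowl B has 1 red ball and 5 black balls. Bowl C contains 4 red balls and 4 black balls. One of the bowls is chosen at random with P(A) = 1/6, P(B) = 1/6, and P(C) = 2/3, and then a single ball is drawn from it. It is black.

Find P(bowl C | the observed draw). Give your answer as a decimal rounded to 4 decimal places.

Under each hypothesis, the probability of this draw is: P(data | bowl A) = (4/5) = 4/5; P(data | bowl B) = (5/6) = 5/6; P(data | bowl C) = (4/8) = 1/2.
Weighting by the prior gives 1/6 · 4/5 = 2/15, 1/6 · 5/6 = 5/36, 2/3 · 1/2 = 1/3; these sum to 109/180.
By Bayes' rule, P(bowl C | data) = (1/3) / (109/180) = 60/109.

0.5505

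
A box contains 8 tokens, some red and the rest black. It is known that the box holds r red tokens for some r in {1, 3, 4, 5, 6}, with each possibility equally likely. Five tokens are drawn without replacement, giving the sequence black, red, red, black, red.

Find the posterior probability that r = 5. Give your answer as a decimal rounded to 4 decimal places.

0.3571

Under each hypothesis, the probability of the observed sequence is: P(data | r = 1) = (7/8)(1/7)(0/6) = 0; P(data | r = 3) = (5/8)(3/7)(2/6)(4/5)(1/4) = 1/56; P(data | r = 4) = (4/8)(4/7)(3/6)(3/5)(2/4) = 3/70; P(data | r = 5) = (3/8)(5/7)(4/6)(2/5)(3/4) = 3/56; P(data | r = 6) = (2/8)(6/7)(5/6)(1/5)(4/4) = 1/28.
The prior-weighted likelihoods are 1/5 · 0 = 0, 1/5 · 1/56 = 1/280, 1/5 · 3/70 = 3/350, 1/5 · 3/56 = 3/280, 1/5 · 1/28 = 1/140; these sum to 3/100.
By Bayes' rule, P(r = 5 | data) = (3/280) / (3/100) = 5/14.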